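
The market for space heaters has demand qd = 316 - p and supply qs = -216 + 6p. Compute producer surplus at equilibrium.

Equilibrium: 316 - p = -216 + 6p gives p* = 76, q* = 240.
Supply starts at p = 36 (where qs = 0).
PS = ½(76 − 36)(240) = 4800.

Producer surplus = 4800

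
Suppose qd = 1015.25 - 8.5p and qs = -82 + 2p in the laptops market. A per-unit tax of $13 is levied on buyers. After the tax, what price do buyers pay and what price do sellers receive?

Pre-tax equilibrium: p* = 104.5, q* = 127.
Tax on buyers shifts demand to qd = 1015.25 − 8.5(p + 13) = 904.75 - 8.5p.
904.75 - 8.5p = -82 + 2p gives seller price ps = 3947/42; buyers pay pb = 3947/42 + 13 = 4493/42.
New quantity: q = 1015.25 − 8.5(4493/42) = 2225/21.

Buyers pay 4493/42, sellers receive 3947/42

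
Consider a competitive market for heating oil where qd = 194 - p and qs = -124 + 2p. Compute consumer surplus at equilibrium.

Equilibrium: 194 - p = -124 + 2p gives p* = 106, q* = 88.
Demand choke price (qd = 0): p = 194.
CS = ½(194 − 106)(88) = 3872.

Consumer surplus = 3872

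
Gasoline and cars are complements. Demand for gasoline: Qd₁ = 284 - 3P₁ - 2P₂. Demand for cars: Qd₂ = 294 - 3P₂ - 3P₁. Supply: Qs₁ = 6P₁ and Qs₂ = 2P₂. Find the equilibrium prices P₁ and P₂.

Market 1: 284 - 3P₁ - 2P₂ = 6P₁ → 9P₁ + 2P₂ = 284.
Market 2: 5P₂ + 3P₁ = 294.
Eliminating P₂: 5×(1) − 2×(2) gives 39P₁ = 832, so P₁ = 64/3.
Back-substitute into (2): P₂ = (294 − 3×64/3) / 5 = 46.

P₁ = 64/3, P₂ = 46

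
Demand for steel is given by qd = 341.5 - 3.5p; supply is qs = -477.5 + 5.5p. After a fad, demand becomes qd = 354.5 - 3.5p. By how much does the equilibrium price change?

Original equilibrium: p* = 91, q* = 23.
New equilibrium: 354.5 - 3.5p = -477.5 + 5.5p, so 832 = 9p and p' = 832/9; q' = 354.5 − 3.5(832/9) = 557/18.
Change in price: 832/9 − 91 = 13/9.

Δp = 13/9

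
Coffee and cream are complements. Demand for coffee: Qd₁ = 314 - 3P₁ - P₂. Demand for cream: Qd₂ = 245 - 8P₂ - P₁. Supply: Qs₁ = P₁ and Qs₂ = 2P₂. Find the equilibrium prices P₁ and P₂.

P₁ = 965/13, P₂ = 222/13

Market 1: 314 - 3P₁ - P₂ = P₁ → 4P₁ + P₂ = 314.
Market 2: 10P₂ + P₁ = 245.
Eliminating P₂: 10×(1) − 1×(2) gives 39P₁ = 2895, so P₁ = 965/13.
Back-substitute into (2): P₂ = (245 − 1×965/13) / 10 = 222/13.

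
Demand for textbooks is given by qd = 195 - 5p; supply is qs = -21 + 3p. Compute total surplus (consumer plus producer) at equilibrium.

Total surplus = 960

Equilibrium: 195 - 5p = -21 + 3p gives p* = 27, q* = 60.
Demand choke price: p = 39; supply starts at p = 7.
CS = ½(39 − 27)(60) = 360; PS = ½(27 − 7)(60) = 600.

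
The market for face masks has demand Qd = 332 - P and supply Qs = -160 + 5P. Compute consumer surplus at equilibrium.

Consumer surplus = 31250

Equilibrium: 332 - P = -160 + 5P gives P* = 82, Q* = 250.
Demand choke price (Qd = 0): P = 332.
CS = ½(332 − 82)(250) = 31250.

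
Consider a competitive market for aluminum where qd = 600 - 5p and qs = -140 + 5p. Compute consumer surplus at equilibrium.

Equilibrium: 600 - 5p = -140 + 5p gives p* = 74, q* = 230.
Demand choke price (qd = 0): p = 120.
CS = ½(120 − 74)(230) = 5290.

Consumer surplus = 5290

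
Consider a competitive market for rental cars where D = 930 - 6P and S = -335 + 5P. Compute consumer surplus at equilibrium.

Equilibrium: 930 - 6P = -335 + 5P gives P* = 115, Q* = 240.
Demand choke price (D = 0): P = 155.
CS = ½(155 − 115)(240) = 4800.

Consumer surplus = 4800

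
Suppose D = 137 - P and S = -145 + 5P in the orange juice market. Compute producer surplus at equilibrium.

Producer surplus = 810

Equilibrium: 137 - P = -145 + 5P gives P* = 47, Q* = 90.
Supply starts at P = 29 (where S = 0).
PS = ½(47 − 29)(90) = 810.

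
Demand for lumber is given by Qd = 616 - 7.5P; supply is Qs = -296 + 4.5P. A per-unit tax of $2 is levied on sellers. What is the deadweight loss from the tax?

Deadweight loss = 5.625

Pre-tax equilibrium: P* = 76, Q* = 46.
Tax on sellers shifts supply to Qs = -296 + 4.5(P − 2) = -305 + 4.5P.
616 - 7.5P = -305 + 4.5P gives buyer price Pb = 76.75; sellers receive Ps = 76.75 − 2 = 74.75.
New quantity: Q = 616 − 7.5(76.75) = 40.375.
DWL = ½ × 2 × (46 − 40.375) = 5.625.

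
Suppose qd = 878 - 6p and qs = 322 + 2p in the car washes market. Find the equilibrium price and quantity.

Set qd = qs: 878 - 6p = 322 + 2p.
556 = 8p, so p* = 69.5.
q* = 878 − 6(69.5) = 461.

p* = 69.5, q* = 461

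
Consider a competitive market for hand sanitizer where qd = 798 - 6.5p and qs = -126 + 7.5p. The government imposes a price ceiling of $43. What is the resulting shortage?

Shortage = 322

Equilibrium price would be p* = 66, so the ceiling at 43 binds.
At p = 43: qd = 798 − 6.5(43) = 518.5, qs = -126 + 7.5(43) = 196.5.
Shortage = 518.5 − 196.5 = 322.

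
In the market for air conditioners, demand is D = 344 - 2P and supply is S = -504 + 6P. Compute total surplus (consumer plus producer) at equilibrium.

Equilibrium: 344 - 2P = -504 + 6P gives P* = 106, Q* = 132.
Demand choke price: P = 172; supply starts at P = 84.
CS = ½(172 − 106)(132) = 4356; PS = ½(106 − 84)(132) = 1452.

Total surplus = 5808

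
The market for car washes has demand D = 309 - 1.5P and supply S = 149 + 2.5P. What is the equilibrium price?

Set D = S: 309 - 1.5P = 149 + 2.5P.
160 = 4P, so P* = 40.
Q* = 309 − 1.5(40) = 249.

P* = 40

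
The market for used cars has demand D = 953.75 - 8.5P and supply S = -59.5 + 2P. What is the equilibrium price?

Set D = S: 953.75 - 8.5P = -59.5 + 2P.
1013.25 = 10.5P, so P* = 96.5.
Q* = 953.75 − 8.5(96.5) = 133.5.

P* = 96.5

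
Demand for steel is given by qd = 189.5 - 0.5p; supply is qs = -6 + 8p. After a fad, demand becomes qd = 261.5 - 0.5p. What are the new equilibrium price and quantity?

p' = 535/17, q' = 4178/17

Original equilibrium: p* = 23, q* = 178.
New equilibrium: 261.5 - 0.5p = -6 + 8p, so 267.5 = 8.5p and p' = 535/17; q' = 261.5 − 0.5(535/17) = 4178/17.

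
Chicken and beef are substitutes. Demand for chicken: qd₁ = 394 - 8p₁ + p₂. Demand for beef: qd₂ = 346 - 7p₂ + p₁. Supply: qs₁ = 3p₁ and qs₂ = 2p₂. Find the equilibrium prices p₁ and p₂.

p₁ = 278/7, p₂ = 300/7

Market 1: 394 - 8p₁ + p₂ = 3p₁ → 11p₁ - p₂ = 394.
Market 2: 9p₂ - p₁ = 346.
Eliminating p₂: 9×(1) + 1×(2) gives 98p₁ = 3892, so p₁ = 278/7.
Back-substitute into (2): p₂ = (346 + 1×278/7) / 9 = 300/7.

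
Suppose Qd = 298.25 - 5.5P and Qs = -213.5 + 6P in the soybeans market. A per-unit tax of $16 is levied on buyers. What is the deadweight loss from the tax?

Pre-tax equilibrium: P* = 44.5, Q* = 53.5.
Tax on buyers shifts demand to Qd = 298.25 − 5.5(P + 16) = 210.25 - 5.5P.
210.25 - 5.5P = -213.5 + 6P gives seller price Ps = 1695/46; buyers pay Pb = 1695/46 + 16 = 2431/46.
New quantity: Q = 298.25 − 5.5(2431/46) = 349/46.
DWL = ½ × 16 × (53.5 − 349/46) = 8448/23.

Deadweight loss = 8448/23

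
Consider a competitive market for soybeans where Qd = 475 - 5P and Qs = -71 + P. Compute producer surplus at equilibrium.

Equilibrium: 475 - 5P = -71 + P gives P* = 91, Q* = 20.
Supply starts at P = 71 (where Qs = 0).
PS = ½(91 − 71)(20) = 200.

Producer surplus = 200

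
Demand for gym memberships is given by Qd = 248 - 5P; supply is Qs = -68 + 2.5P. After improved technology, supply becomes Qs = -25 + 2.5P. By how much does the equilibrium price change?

ΔP = -86/15

Original equilibrium: P* = 632/15, Q* = 112/3.
New equilibrium: 248 - 5P = -25 + 2.5P, so 273 = 7.5P and P' = 36.4; Q' = 248 − 5(36.4) = 66.
Change in price: 36.4 − 632/15 = -86/15.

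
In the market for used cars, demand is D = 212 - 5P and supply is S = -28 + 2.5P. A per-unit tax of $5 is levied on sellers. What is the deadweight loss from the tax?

Deadweight loss = 125/6

Pre-tax equilibrium: P* = 32, Q* = 52.
Tax on sellers shifts supply to S = -28 + 2.5(P − 5) = -40.5 + 2.5P.
212 - 5P = -40.5 + 2.5P gives buyer price Pb = 101/3; sellers receive Ps = 101/3 − 5 = 86/3.
New quantity: Q = 212 − 5(101/3) = 131/3.
DWL = ½ × 5 × (52 − 131/3) = 125/6.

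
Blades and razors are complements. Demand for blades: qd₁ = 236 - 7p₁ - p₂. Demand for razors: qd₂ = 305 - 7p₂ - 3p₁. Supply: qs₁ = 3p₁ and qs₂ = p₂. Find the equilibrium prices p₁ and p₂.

p₁ = 1583/77, p₂ = 2342/77

Market 1: 236 - 7p₁ - p₂ = 3p₁ → 10p₁ + p₂ = 236.
Market 2: 8p₂ + 3p₁ = 305.
Eliminating p₂: 8×(1) − 1×(2) gives 77p₁ = 1583, so p₁ = 1583/77.
Back-substitute into (2): p₂ = (305 − 3×1583/77) / 8 = 2342/77.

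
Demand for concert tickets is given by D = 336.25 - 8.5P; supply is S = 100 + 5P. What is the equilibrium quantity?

Set D = S: 336.25 - 8.5P = 100 + 5P.
236.25 = 13.5P, so P* = 17.5.
Q* = 336.25 − 8.5(17.5) = 187.5.

Q* = 187.5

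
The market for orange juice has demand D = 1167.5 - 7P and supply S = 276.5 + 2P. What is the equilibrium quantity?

Set D = S: 1167.5 - 7P = 276.5 + 2P.
891 = 9P, so P* = 99.
Q* = 1167.5 − 7(99) = 474.5.

Q* = 474.5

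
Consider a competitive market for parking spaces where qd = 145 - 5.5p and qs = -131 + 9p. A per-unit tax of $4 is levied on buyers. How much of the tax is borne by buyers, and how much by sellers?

Buyers bear 72/29, sellers bear 44/29

Pre-tax equilibrium: p* = 552/29, q* = 1169/29.
Tax on buyers shifts demand to qd = 145 − 5.5(p + 4) = 123 - 5.5p.
123 - 5.5p = -131 + 9p gives seller price ps = 508/29; buyers pay pb = 508/29 + 4 = 624/29.
New quantity: q = 145 − 5.5(624/29) = 773/29.
Buyer burden = 624/29 − 552/29 = 72/29; seller burden = 552/29 − 508/29 = 44/29.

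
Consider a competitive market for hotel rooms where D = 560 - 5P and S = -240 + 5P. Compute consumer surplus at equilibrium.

Equilibrium: 560 - 5P = -240 + 5P gives P* = 80, Q* = 160.
Demand choke price (D = 0): P = 112.
CS = ½(112 − 80)(160) = 2560.

Consumer surplus = 2560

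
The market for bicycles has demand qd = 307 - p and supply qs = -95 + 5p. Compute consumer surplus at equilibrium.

Equilibrium: 307 - p = -95 + 5p gives p* = 67, q* = 240.
Demand choke price (qd = 0): p = 307.
CS = ½(307 − 67)(240) = 28800.

Consumer surplus = 28800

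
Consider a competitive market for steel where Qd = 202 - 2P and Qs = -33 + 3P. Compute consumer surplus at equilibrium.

Consumer surplus = 2916

Equilibrium: 202 - 2P = -33 + 3P gives P* = 47, Q* = 108.
Demand choke price (Qd = 0): P = 101.
CS = ½(101 − 47)(108) = 2916.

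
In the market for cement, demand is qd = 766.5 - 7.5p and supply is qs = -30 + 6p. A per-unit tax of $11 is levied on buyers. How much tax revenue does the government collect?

Tax revenue = 9482/3

Pre-tax equilibrium: p* = 59, q* = 324.
Tax on buyers shifts demand to qd = 766.5 − 7.5(p + 11) = 684 - 7.5p.
684 - 7.5p = -30 + 6p gives seller price ps = 476/9; buyers pay pb = 476/9 + 11 = 575/9.
New quantity: q = 766.5 − 7.5(575/9) = 862/3.
Revenue = 11 × 862/3 = 9482/3.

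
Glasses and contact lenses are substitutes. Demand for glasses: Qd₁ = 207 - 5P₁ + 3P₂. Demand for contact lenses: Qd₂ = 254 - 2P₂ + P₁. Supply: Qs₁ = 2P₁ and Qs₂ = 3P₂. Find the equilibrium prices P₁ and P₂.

P₁ = 56.15625, P₂ = 62.03125

Market 1: 207 - 5P₁ + 3P₂ = 2P₁ → 7P₁ - 3P₂ = 207.
Market 2: 5P₂ - P₁ = 254.
Eliminating P₂: 5×(1) + 3×(2) gives 32P₁ = 1797, so P₁ = 56.15625.
Back-substitute into (2): P₂ = (254 + 1×56.15625) / 5 = 62.03125.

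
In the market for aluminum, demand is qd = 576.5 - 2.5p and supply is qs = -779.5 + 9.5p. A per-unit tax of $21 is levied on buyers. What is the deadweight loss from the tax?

Pre-tax equilibrium: p* = 113, q* = 294.
Tax on buyers shifts demand to qd = 576.5 − 2.5(p + 21) = 524 - 2.5p.
524 - 2.5p = -779.5 + 9.5p gives seller price ps = 108.625; buyers pay pb = 108.625 + 21 = 129.625.
New quantity: q = 576.5 − 2.5(129.625) = 252.4375.
DWL = ½ × 21 × (294 − 252.4375) = 436.40625.

Deadweight loss = 436.40625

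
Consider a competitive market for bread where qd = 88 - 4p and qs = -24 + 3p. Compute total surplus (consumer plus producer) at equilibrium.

Total surplus = 168

Equilibrium: 88 - 4p = -24 + 3p gives p* = 16, q* = 24.
Demand choke price: p = 22; supply starts at p = 8.
CS = ½(22 − 16)(24) = 72; PS = ½(16 − 8)(24) = 96.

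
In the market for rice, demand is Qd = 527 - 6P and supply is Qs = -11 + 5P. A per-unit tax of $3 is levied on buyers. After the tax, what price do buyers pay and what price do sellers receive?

Buyers pay 553/11, sellers receive 520/11

Pre-tax equilibrium: P* = 538/11, Q* = 2569/11.
Tax on buyers shifts demand to Qd = 527 − 6(P + 3) = 509 - 6P.
509 - 6P = -11 + 5P gives seller price Ps = 520/11; buyers pay Pb = 520/11 + 3 = 553/11.
New quantity: Q = 527 − 6(553/11) = 2479/11.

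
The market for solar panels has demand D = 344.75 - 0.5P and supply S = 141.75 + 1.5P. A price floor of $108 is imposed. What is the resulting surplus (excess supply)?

Equilibrium price would be P* = 101.5, so the floor at 108 binds.
At P = 108: D = 290.75, S = 303.75.
Surplus = 303.75 − 290.75 = 13.

Surplus = 13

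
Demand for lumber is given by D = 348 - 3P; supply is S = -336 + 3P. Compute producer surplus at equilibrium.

Producer surplus = 6

Equilibrium: 348 - 3P = -336 + 3P gives P* = 114, Q* = 6.
Supply starts at P = 112 (where S = 0).
PS = ½(114 − 112)(6) = 6.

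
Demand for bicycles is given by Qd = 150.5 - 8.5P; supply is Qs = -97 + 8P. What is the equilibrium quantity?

Set Qd = Qs: 150.5 - 8.5P = -97 + 8P.
247.5 = 16.5P, so P* = 15.
Q* = 150.5 − 8.5(15) = 23.

Q* = 23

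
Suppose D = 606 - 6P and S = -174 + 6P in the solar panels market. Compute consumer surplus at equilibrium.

Consumer surplus = 3888

Equilibrium: 606 - 6P = -174 + 6P gives P* = 65, Q* = 216.
Demand choke price (D = 0): P = 101.
CS = ½(101 − 65)(216) = 3888.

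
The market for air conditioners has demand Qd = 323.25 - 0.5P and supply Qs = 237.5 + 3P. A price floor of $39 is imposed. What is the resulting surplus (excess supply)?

Surplus = 50.75

Equilibrium price would be P* = 24.5, so the floor at 39 binds.
At P = 39: Qd = 303.75, Qs = 354.5.
Surplus = 354.5 − 303.75 = 50.75.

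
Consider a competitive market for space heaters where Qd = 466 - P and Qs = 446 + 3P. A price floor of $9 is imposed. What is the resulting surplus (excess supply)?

Surplus = 16

Equilibrium price would be P* = 5, so the floor at 9 binds.
At P = 9: Qd = 457, Qs = 473.
Surplus = 473 − 457 = 16.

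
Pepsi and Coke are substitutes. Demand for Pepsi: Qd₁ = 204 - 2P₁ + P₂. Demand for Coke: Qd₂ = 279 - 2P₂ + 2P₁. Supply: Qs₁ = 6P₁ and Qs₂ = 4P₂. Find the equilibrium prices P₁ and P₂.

P₁ = 1503/46, P₂ = 1320/23

Market 1: 204 - 2P₁ + P₂ = 6P₁ → 8P₁ - P₂ = 204.
Market 2: 6P₂ - 2P₁ = 279.
Eliminating P₂: 6×(1) + 1×(2) gives 46P₁ = 1503, so P₁ = 1503/46.
Back-substitute into (2): P₂ = (279 + 2×1503/46) / 6 = 1320/23.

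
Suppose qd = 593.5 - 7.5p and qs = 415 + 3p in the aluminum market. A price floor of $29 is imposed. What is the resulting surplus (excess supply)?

Equilibrium price would be p* = 17, so the floor at 29 binds.
At p = 29: qd = 376, qs = 502.
Surplus = 502 − 376 = 126.

Surplus = 126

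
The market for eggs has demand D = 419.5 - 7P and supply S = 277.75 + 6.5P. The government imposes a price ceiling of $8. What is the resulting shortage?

Equilibrium price would be P* = 10.5, so the ceiling at 8 binds.
At P = 8: D = 419.5 − 7(8) = 363.5, S = 277.75 + 6.5(8) = 329.75.
Shortage = 363.5 − 329.75 = 33.75.

Shortage = 33.75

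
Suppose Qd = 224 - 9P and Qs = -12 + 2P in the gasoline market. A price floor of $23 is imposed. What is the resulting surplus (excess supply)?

Surplus = 17

Equilibrium price would be P* = 236/11, so the floor at 23 binds.
At P = 23: Qd = 17, Qs = 34.
Surplus = 34 − 17 = 17.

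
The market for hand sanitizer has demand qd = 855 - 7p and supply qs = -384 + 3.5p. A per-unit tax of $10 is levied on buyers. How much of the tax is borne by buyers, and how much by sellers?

Pre-tax equilibrium: p* = 118, q* = 29.
Tax on buyers shifts demand to qd = 855 − 7(p + 10) = 785 - 7p.
785 - 7p = -384 + 3.5p gives seller price ps = 334/3; buyers pay pb = 334/3 + 10 = 364/3.
New quantity: q = 855 − 7(364/3) = 17/3.
Buyer burden = 364/3 − 118 = 10/3; seller burden = 118 − 334/3 = 20/3.

Buyers bear 10/3, sellers bear 20/3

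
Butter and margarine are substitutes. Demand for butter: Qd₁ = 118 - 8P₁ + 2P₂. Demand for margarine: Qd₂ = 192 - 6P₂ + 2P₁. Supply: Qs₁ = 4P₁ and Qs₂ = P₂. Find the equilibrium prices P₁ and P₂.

P₁ = 15.125, P₂ = 31.75

Market 1: 118 - 8P₁ + 2P₂ = 4P₁ → 12P₁ - 2P₂ = 118.
Market 2: 7P₂ - 2P₁ = 192.
Eliminating P₂: 7×(1) + 2×(2) gives 80P₁ = 1210, so P₁ = 15.125.
Back-substitute into (2): P₂ = (192 + 2×15.125) / 7 = 31.75.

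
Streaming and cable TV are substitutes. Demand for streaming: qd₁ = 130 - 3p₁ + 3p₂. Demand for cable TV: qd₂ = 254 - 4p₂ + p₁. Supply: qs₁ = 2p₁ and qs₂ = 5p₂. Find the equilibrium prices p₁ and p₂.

Market 1: 130 - 3p₁ + 3p₂ = 2p₁ → 5p₁ - 3p₂ = 130.
Market 2: 9p₂ - p₁ = 254.
Eliminating p₂: 9×(1) + 3×(2) gives 42p₁ = 1932, so p₁ = 46.
Back-substitute into (2): p₂ = (254 + 1×46) / 9 = 100/3.

p₁ = 46, p₂ = 100/3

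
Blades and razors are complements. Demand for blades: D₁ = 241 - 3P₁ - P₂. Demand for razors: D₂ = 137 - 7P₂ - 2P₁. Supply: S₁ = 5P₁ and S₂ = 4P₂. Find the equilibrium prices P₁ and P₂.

Market 1: 241 - 3P₁ - P₂ = 5P₁ → 8P₁ + P₂ = 241.
Market 2: 11P₂ + 2P₁ = 137.
Eliminating P₂: 11×(1) − 1×(2) gives 86P₁ = 2514, so P₁ = 1257/43.
Back-substitute into (2): P₂ = (137 − 2×1257/43) / 11 = 307/43.

P₁ = 1257/43, P₂ = 307/43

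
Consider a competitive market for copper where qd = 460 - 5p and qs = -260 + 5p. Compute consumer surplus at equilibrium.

Equilibrium: 460 - 5p = -260 + 5p gives p* = 72, q* = 100.
Demand choke price (qd = 0): p = 92.
CS = ½(92 − 72)(100) = 1000.

Consumer surplus = 1000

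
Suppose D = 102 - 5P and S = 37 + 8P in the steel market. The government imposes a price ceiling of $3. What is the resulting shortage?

Equilibrium price would be P* = 5, so the ceiling at 3 binds.
At P = 3: D = 102 − 5(3) = 87, S = 37 + 8(3) = 61.
Shortage = 87 − 61 = 26.

Shortage = 26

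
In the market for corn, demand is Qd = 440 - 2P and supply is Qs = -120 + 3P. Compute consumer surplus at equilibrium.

Consumer surplus = 11664

Equilibrium: 440 - 2P = -120 + 3P gives P* = 112, Q* = 216.
Demand choke price (Qd = 0): P = 220.
CS = ½(220 − 112)(216) = 11664.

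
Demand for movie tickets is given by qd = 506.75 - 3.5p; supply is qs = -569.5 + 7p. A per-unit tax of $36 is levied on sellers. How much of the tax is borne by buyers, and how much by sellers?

Buyers bear $24, sellers bear $12

Pre-tax equilibrium: p* = 102.5, q* = 148.
Tax on sellers shifts supply to qs = -569.5 + 7(p − 36) = -821.5 + 7p.
506.75 - 3.5p = -821.5 + 7p gives buyer price pb = 126.5; sellers receive ps = 126.5 − 36 = 90.5.
New quantity: q = 506.75 − 3.5(126.5) = 64.
Buyer burden = 126.5 − 102.5 = 24; seller burden = 102.5 − 90.5 = 12.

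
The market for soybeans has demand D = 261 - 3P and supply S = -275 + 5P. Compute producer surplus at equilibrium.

Producer surplus = 360

Equilibrium: 261 - 3P = -275 + 5P gives P* = 67, Q* = 60.
Supply starts at P = 55 (where S = 0).
PS = ½(67 − 55)(60) = 360.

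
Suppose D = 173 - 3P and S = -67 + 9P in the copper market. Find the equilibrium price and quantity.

P* = 20, Q* = 113

Set D = S: 173 - 3P = -67 + 9P.
240 = 12P, so P* = 20.
Q* = 173 − 3(20) = 113.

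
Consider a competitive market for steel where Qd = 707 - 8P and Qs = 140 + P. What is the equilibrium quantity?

Set Qd = Qs: 707 - 8P = 140 + P.
567 = 9P, so P* = 63.
Q* = 707 − 8(63) = 203.

Q* = 203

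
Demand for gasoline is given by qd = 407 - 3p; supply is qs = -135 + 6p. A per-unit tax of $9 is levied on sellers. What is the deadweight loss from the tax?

Deadweight loss = 81

Pre-tax equilibrium: p* = 542/9, q* = 679/3.
Tax on sellers shifts supply to qs = -135 + 6(p − 9) = -189 + 6p.
407 - 3p = -189 + 6p gives buyer price pb = 596/9; sellers receive ps = 596/9 − 9 = 515/9.
New quantity: q = 407 − 3(596/9) = 625/3.
DWL = ½ × 9 × (679/3 − 625/3) = 81.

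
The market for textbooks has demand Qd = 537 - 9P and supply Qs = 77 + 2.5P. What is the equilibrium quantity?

Set Qd = Qs: 537 - 9P = 77 + 2.5P.
460 = 11.5P, so P* = 40.
Q* = 537 − 9(40) = 177.

Q* = 177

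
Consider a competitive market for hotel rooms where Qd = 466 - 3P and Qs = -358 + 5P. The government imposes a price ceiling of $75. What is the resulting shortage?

Equilibrium price would be P* = 103, so the ceiling at 75 binds.
At P = 75: Qd = 466 − 3(75) = 241, Qs = -358 + 5(75) = 17.
Shortage = 241 − 17 = 224.

Shortage = 224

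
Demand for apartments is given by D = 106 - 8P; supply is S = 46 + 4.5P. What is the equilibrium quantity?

Set D = S: 106 - 8P = 46 + 4.5P.
60 = 12.5P, so P* = 4.8.
Q* = 106 − 8(4.8) = 67.6.

Q* = 67.6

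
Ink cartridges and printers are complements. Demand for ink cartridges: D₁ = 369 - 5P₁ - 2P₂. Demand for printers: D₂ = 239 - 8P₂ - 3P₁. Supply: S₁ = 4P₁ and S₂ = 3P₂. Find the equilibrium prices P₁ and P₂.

P₁ = 3581/93, P₂ = 348/31

Market 1: 369 - 5P₁ - 2P₂ = 4P₁ → 9P₁ + 2P₂ = 369.
Market 2: 11P₂ + 3P₁ = 239.
Eliminating P₂: 11×(1) − 2×(2) gives 93P₁ = 3581, so P₁ = 3581/93.
Back-substitute into (2): P₂ = (239 − 3×3581/93) / 11 = 348/31.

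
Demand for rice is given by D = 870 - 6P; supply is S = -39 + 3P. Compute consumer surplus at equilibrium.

Equilibrium: 870 - 6P = -39 + 3P gives P* = 101, Q* = 264.
Demand choke price (D = 0): P = 145.
CS = ½(145 − 101)(264) = 5808.

Consumer surplus = 5808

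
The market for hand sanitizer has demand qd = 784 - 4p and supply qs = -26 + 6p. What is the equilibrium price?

Set qd = qs: 784 - 4p = -26 + 6p.
810 = 10p, so p* = 81.
q* = 784 − 4(81) = 460.

p* = 81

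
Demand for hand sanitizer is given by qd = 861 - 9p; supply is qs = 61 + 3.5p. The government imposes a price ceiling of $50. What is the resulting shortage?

Equilibrium price would be p* = 64, so the ceiling at 50 binds.
At p = 50: qd = 861 − 9(50) = 411, qs = 61 + 3.5(50) = 236.
Shortage = 411 − 236 = 175.

Shortage = 175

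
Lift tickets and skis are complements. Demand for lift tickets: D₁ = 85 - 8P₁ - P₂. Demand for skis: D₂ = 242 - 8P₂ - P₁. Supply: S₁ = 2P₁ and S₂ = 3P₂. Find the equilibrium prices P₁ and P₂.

P₁ = 693/109, P₂ = 2335/109

Market 1: 85 - 8P₁ - P₂ = 2P₁ → 10P₁ + P₂ = 85.
Market 2: 11P₂ + P₁ = 242.
Eliminating P₂: 11×(1) − 1×(2) gives 109P₁ = 693, so P₁ = 693/109.
Back-substitute into (2): P₂ = (242 − 1×693/109) / 11 = 2335/109.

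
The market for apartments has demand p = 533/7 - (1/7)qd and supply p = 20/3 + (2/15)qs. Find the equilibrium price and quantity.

Set the two price expressions equal: 533/7 - (1/7)q = 20/3 + (2/15)q.
1459/21 = (29/105)q, so q* = 7295/29.
p* = 533/7 − (1/7)(7295/29) = 1166/29.

p* = 1166/29, q* = 7295/29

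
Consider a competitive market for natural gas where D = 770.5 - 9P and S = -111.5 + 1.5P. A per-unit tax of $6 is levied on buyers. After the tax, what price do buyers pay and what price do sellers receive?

Buyers pay 594/7, sellers receive 552/7

Pre-tax equilibrium: P* = 84, Q* = 14.5.
Tax on buyers shifts demand to D = 770.5 − 9(P + 6) = 716.5 - 9P.
716.5 - 9P = -111.5 + 1.5P gives seller price Ps = 552/7; buyers pay Pb = 552/7 + 6 = 594/7.
New quantity: Q = 770.5 − 9(594/7) = 95/14.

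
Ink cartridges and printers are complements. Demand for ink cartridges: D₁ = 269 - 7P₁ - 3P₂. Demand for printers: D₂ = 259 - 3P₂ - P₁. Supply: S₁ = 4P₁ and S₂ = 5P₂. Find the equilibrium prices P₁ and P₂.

P₁ = 275/17, P₂ = 516/17

Market 1: 269 - 7P₁ - 3P₂ = 4P₁ → 11P₁ + 3P₂ = 269.
Market 2: 8P₂ + P₁ = 259.
Eliminating P₂: 8×(1) − 3×(2) gives 85P₁ = 1375, so P₁ = 275/17.
Back-substitute into (2): P₂ = (259 − 1×275/17) / 8 = 516/17.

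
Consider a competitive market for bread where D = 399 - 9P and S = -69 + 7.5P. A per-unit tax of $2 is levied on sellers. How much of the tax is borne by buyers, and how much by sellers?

Buyers bear 10/11, sellers bear 12/11

Pre-tax equilibrium: P* = 312/11, Q* = 1581/11.
Tax on sellers shifts supply to S = -69 + 7.5(P − 2) = -84 + 7.5P.
399 - 9P = -84 + 7.5P gives buyer price Pb = 322/11; sellers receive Ps = 322/11 − 2 = 300/11.
New quantity: Q = 399 − 9(322/11) = 1491/11.
Buyer burden = 322/11 − 312/11 = 10/11; seller burden = 312/11 − 300/11 = 12/11.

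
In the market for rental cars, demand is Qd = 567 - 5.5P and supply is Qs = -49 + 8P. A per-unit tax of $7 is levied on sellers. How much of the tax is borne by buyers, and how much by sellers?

Buyers bear 112/27, sellers bear 77/27

Pre-tax equilibrium: P* = 1232/27, Q* = 8533/27.
Tax on sellers shifts supply to Qs = -49 + 8(P − 7) = -105 + 8P.
567 - 5.5P = -105 + 8P gives buyer price Pb = 448/9; sellers receive Ps = 448/9 − 7 = 385/9.
New quantity: Q = 567 − 5.5(448/9) = 2639/9.
Buyer burden = 448/9 − 1232/27 = 112/27; seller burden = 1232/27 − 385/9 = 77/27.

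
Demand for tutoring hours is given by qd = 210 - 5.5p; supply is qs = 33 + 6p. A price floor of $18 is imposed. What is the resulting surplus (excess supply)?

Equilibrium price would be p* = 354/23, so the floor at 18 binds.
At p = 18: qd = 111, qs = 141.
Surplus = 141 − 111 = 30.

Surplus = 30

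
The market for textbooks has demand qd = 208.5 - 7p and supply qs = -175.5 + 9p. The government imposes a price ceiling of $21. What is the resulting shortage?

Equilibrium price would be p* = 24, so the ceiling at 21 binds.
At p = 21: qd = 208.5 − 7(21) = 61.5, qs = -175.5 + 9(21) = 13.5.
Shortage = 61.5 − 13.5 = 48.

Shortage = 48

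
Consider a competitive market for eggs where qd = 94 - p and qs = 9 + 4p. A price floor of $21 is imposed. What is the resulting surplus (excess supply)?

Equilibrium price would be p* = 17, so the floor at 21 binds.
At p = 21: qd = 73, qs = 93.
Surplus = 93 − 73 = 20.

Surplus = 20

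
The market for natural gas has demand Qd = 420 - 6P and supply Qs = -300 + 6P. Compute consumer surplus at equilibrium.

Consumer surplus = 300

Equilibrium: 420 - 6P = -300 + 6P gives P* = 60, Q* = 60.
Demand choke price (Qd = 0): P = 70.
CS = ½(70 − 60)(60) = 300.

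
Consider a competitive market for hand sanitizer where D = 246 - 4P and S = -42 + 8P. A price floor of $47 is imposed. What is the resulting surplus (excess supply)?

Equilibrium price would be P* = 24, so the floor at 47 binds.
At P = 47: D = 58, S = 334.
Surplus = 334 − 58 = 276.

Surplus = 276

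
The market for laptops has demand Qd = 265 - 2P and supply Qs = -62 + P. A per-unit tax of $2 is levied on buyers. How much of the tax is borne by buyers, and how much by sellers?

Buyers bear 2/3, sellers bear 4/3

Pre-tax equilibrium: P* = 109, Q* = 47.
Tax on buyers shifts demand to Qd = 265 − 2(P + 2) = 261 - 2P.
261 - 2P = -62 + P gives seller price Ps = 323/3; buyers pay Pb = 323/3 + 2 = 329/3.
New quantity: Q = 265 − 2(329/3) = 137/3.
Buyer burden = 329/3 − 109 = 2/3; seller burden = 109 − 323/3 = 4/3.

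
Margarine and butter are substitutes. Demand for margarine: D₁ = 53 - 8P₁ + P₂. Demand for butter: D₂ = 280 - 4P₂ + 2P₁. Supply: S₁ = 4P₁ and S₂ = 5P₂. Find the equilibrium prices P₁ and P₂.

Market 1: 53 - 8P₁ + P₂ = 4P₁ → 12P₁ - P₂ = 53.
Market 2: 9P₂ - 2P₁ = 280.
Eliminating P₂: 9×(1) + 1×(2) gives 106P₁ = 757, so P₁ = 757/106.
Back-substitute into (2): P₂ = (280 + 2×757/106) / 9 = 1733/53.

P₁ = 757/106, P₂ = 1733/53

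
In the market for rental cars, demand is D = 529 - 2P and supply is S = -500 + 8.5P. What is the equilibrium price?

Set D = S: 529 - 2P = -500 + 8.5P.
1029 = 10.5P, so P* = 98.
Q* = 529 − 2(98) = 333.

P* = 98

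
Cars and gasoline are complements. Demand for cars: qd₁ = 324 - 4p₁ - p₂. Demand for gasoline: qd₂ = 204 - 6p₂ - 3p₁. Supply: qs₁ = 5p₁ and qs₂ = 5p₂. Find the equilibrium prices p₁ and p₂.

p₁ = 35, p₂ = 9

Market 1: 324 - 4p₁ - p₂ = 5p₁ → 9p₁ + p₂ = 324.
Market 2: 11p₂ + 3p₁ = 204.
Eliminating p₂: 11×(1) − 1×(2) gives 96p₁ = 3360, so p₁ = 35.
Back-substitute into (2): p₂ = (204 − 3×35) / 11 = 9.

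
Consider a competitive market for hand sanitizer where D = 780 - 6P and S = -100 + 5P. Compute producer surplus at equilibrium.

Producer surplus = 9000

Equilibrium: 780 - 6P = -100 + 5P gives P* = 80, Q* = 300.
Supply starts at P = 20 (where S = 0).
PS = ½(80 − 20)(300) = 9000.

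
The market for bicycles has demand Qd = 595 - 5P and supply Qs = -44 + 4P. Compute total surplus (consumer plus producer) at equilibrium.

Equilibrium: 595 - 5P = -44 + 4P gives P* = 71, Q* = 240.
Demand choke price: P = 119; supply starts at P = 11.
CS = ½(119 − 71)(240) = 5760; PS = ½(71 − 11)(240) = 7200.

Total surplus = 12960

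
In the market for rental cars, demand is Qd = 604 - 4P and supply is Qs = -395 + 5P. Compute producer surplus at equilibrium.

Producer surplus = 2560

Equilibrium: 604 - 4P = -395 + 5P gives P* = 111, Q* = 160.
Supply starts at P = 79 (where Qs = 0).
PS = ½(111 − 79)(160) = 2560.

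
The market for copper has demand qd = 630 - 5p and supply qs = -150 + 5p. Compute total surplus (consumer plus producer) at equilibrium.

Total surplus = 11520

Equilibrium: 630 - 5p = -150 + 5p gives p* = 78, q* = 240.
Demand choke price: p = 126; supply starts at p = 30.
CS = ½(126 − 78)(240) = 5760; PS = ½(78 − 30)(240) = 5760.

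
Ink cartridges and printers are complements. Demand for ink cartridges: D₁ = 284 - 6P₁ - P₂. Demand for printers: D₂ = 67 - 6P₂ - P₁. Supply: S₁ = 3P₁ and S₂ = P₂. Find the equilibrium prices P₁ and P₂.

Market 1: 284 - 6P₁ - P₂ = 3P₁ → 9P₁ + P₂ = 284.
Market 2: 7P₂ + P₁ = 67.
Eliminating P₂: 7×(1) − 1×(2) gives 62P₁ = 1921, so P₁ = 1921/62.
Back-substitute into (2): P₂ = (67 − 1×1921/62) / 7 = 319/62.

P₁ = 1921/62, P₂ = 319/62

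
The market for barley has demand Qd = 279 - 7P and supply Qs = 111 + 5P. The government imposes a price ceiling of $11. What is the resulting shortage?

Equilibrium price would be P* = 14, so the ceiling at 11 binds.
At P = 11: Qd = 279 − 7(11) = 202, Qs = 111 + 5(11) = 166.
Shortage = 202 − 166 = 36.

Shortage = 36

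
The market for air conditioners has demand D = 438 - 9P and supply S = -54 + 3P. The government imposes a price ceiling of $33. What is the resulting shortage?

Equilibrium price would be P* = 41, so the ceiling at 33 binds.
At P = 33: D = 438 − 9(33) = 141, S = -54 + 3(33) = 45.
Shortage = 141 − 45 = 96.

Shortage = 96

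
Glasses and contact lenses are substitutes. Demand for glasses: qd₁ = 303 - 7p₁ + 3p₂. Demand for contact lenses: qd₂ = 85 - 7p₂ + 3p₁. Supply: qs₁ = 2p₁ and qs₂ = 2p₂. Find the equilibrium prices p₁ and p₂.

Market 1: 303 - 7p₁ + 3p₂ = 2p₁ → 9p₁ - 3p₂ = 303.
Market 2: 9p₂ - 3p₁ = 85.
Eliminating p₂: 9×(1) + 3×(2) gives 72p₁ = 2982, so p₁ = 497/12.
Back-substitute into (2): p₂ = (85 + 3×497/12) / 9 = 23.25.

p₁ = 497/12, p₂ = 23.25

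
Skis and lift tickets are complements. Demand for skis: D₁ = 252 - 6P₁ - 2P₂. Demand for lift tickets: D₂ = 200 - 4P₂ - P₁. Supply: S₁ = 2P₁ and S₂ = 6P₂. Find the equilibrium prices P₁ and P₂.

Market 1: 252 - 6P₁ - 2P₂ = 2P₁ → 8P₁ + 2P₂ = 252.
Market 2: 10P₂ + P₁ = 200.
Eliminating P₂: 10×(1) − 2×(2) gives 78P₁ = 2120, so P₁ = 1060/39.
Back-substitute into (2): P₂ = (200 − 1×1060/39) / 10 = 674/39.

P₁ = 1060/39, P₂ = 674/39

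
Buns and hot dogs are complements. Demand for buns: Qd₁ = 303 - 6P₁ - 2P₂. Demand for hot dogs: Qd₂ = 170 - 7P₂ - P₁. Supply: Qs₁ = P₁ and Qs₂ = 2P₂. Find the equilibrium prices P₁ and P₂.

Market 1: 303 - 6P₁ - 2P₂ = P₁ → 7P₁ + 2P₂ = 303.
Market 2: 9P₂ + P₁ = 170.
Eliminating P₂: 9×(1) − 2×(2) gives 61P₁ = 2387, so P₁ = 2387/61.
Back-substitute into (2): P₂ = (170 − 1×2387/61) / 9 = 887/61.

P₁ = 2387/61, P₂ = 887/61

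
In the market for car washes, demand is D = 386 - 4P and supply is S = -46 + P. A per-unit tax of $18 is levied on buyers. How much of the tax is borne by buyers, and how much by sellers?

Buyers bear $3.6, sellers bear $14.4

Pre-tax equilibrium: P* = 86.4, Q* = 40.4.
Tax on buyers shifts demand to D = 386 − 4(P + 18) = 314 - 4P.
314 - 4P = -46 + P gives seller price Ps = 72; buyers pay Pb = 72 + 18 = 90.
New quantity: Q = 386 − 4(90) = 26.
Buyer burden = 90 − 86.4 = 3.6; seller burden = 86.4 − 72 = 14.4.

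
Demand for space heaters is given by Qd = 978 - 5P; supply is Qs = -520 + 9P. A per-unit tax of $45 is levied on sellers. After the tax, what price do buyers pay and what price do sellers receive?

Pre-tax equilibrium: P* = 107, Q* = 443.
Tax on sellers shifts supply to Qs = -520 + 9(P − 45) = -925 + 9P.
978 - 5P = -925 + 9P gives buyer price Pb = 1903/14; sellers receive Ps = 1903/14 − 45 = 1273/14.
New quantity: Q = 978 − 5(1903/14) = 4177/14.

Buyers pay 1903/14, sellers receive 1273/14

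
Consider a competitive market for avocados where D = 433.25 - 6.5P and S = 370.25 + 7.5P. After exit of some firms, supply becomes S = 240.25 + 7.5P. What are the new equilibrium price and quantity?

Original equilibrium: P* = 4.5, Q* = 404.
New equilibrium: 433.25 - 6.5P = 240.25 + 7.5P, so 193 = 14P and P' = 193/14; Q' = 433.25 − 6.5(193/14) = 4811/14.

P' = 193/14, Q' = 4811/14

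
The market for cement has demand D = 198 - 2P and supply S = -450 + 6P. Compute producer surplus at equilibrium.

Equilibrium: 198 - 2P = -450 + 6P gives P* = 81, Q* = 36.
Supply starts at P = 75 (where S = 0).
PS = ½(81 − 75)(36) = 108.

Producer surplus = 108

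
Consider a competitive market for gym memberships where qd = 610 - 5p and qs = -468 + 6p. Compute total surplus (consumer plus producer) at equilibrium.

Total surplus = 2640

Equilibrium: 610 - 5p = -468 + 6p gives p* = 98, q* = 120.
Demand choke price: p = 122; supply starts at p = 78.
CS = ½(122 − 98)(120) = 1440; PS = ½(98 − 78)(120) = 1200.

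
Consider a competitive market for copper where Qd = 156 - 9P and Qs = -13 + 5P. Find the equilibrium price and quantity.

P* = 169/14, Q* = 663/14

Set Qd = Qs: 156 - 9P = -13 + 5P.
169 = 14P, so P* = 169/14.
Q* = 156 − 9(169/14) = 663/14.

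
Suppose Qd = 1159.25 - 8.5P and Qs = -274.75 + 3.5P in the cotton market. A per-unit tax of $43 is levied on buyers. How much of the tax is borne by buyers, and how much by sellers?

Pre-tax equilibrium: P* = 119.5, Q* = 143.5.
Tax on buyers shifts demand to Qd = 1159.25 − 8.5(P + 43) = 793.75 - 8.5P.
793.75 - 8.5P = -274.75 + 3.5P gives seller price Ps = 2137/24; buyers pay Pb = 2137/24 + 43 = 3169/24.
New quantity: Q = 1159.25 − 8.5(3169/24) = 1771/48.
Buyer burden = 3169/24 − 119.5 = 301/24; seller burden = 119.5 − 2137/24 = 731/24.

Buyers bear 301/24, sellers bear 731/24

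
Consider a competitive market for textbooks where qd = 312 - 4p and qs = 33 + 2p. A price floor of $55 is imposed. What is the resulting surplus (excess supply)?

Surplus = 51

Equilibrium price would be p* = 46.5, so the floor at 55 binds.
At p = 55: qd = 92, qs = 143.
Surplus = 143 − 92 = 51.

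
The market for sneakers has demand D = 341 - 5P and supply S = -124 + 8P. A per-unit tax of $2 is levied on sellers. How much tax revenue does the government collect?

Pre-tax equilibrium: P* = 465/13, Q* = 2108/13.
Tax on sellers shifts supply to S = -124 + 8(P − 2) = -140 + 8P.
341 - 5P = -140 + 8P gives buyer price Pb = 37; sellers receive Ps = 37 − 2 = 35.
New quantity: Q = 341 − 5(37) = 156.
Revenue = 2 × 156 = 312.

Tax revenue = 312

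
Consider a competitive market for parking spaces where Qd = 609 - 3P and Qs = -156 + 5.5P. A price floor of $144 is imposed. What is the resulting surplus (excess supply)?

Surplus = 459

Equilibrium price would be P* = 90, so the floor at 144 binds.
At P = 144: Qd = 177, Qs = 636.
Surplus = 636 − 177 = 459.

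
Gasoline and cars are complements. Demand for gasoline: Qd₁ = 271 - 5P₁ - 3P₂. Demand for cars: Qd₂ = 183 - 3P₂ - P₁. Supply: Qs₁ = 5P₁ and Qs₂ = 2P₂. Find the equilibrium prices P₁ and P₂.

Market 1: 271 - 5P₁ - 3P₂ = 5P₁ → 10P₁ + 3P₂ = 271.
Market 2: 5P₂ + P₁ = 183.
Eliminating P₂: 5×(1) − 3×(2) gives 47P₁ = 806, so P₁ = 806/47.
Back-substitute into (2): P₂ = (183 − 1×806/47) / 5 = 1559/47.

P₁ = 806/47, P₂ = 1559/47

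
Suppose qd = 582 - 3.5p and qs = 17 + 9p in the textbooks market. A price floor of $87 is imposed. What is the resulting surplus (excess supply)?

Surplus = 522.5

Equilibrium price would be p* = 45.2, so the floor at 87 binds.
At p = 87: qd = 277.5, qs = 800.
Surplus = 800 − 277.5 = 522.5.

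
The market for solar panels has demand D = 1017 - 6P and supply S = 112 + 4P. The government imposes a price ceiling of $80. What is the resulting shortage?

Equilibrium price would be P* = 90.5, so the ceiling at 80 binds.
At P = 80: D = 1017 − 6(80) = 537, S = 112 + 4(80) = 432.
Shortage = 537 − 432 = 105.

Shortage = 105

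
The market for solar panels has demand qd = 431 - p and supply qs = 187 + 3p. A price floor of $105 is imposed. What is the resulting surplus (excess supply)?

Surplus = 176

Equilibrium price would be p* = 61, so the floor at 105 binds.
At p = 105: qd = 326, qs = 502.
Surplus = 502 − 326 = 176.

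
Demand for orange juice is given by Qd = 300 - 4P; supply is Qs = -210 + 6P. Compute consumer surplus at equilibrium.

Equilibrium: 300 - 4P = -210 + 6P gives P* = 51, Q* = 96.
Demand choke price (Qd = 0): P = 75.
CS = ½(75 − 51)(96) = 1152.

Consumer surplus = 1152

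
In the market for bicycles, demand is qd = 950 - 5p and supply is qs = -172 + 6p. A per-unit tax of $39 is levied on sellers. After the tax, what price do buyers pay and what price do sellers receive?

Buyers pay 1356/11, sellers receive 927/11

Pre-tax equilibrium: p* = 102, q* = 440.
Tax on sellers shifts supply to qs = -172 + 6(p − 39) = -406 + 6p.
950 - 5p = -406 + 6p gives buyer price pb = 1356/11; sellers receive ps = 1356/11 − 39 = 927/11.
New quantity: q = 950 − 5(1356/11) = 3670/11.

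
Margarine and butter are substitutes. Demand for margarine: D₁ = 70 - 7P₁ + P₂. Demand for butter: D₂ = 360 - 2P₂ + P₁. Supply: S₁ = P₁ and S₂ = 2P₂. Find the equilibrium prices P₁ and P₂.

P₁ = 640/31, P₂ = 2950/31

Market 1: 70 - 7P₁ + P₂ = P₁ → 8P₁ - P₂ = 70.
Market 2: 4P₂ - P₁ = 360.
Eliminating P₂: 4×(1) + 1×(2) gives 31P₁ = 640, so P₁ = 640/31.
Back-substitute into (2): P₂ = (360 + 1×640/31) / 4 = 2950/31.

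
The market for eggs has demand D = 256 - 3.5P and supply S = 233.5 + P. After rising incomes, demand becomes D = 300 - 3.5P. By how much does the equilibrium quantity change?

ΔQ = 88/9

Original equilibrium: P* = 5, Q* = 238.5.
New equilibrium: 300 - 3.5P = 233.5 + P, so 66.5 = 4.5P and P' = 133/9; Q' = 300 − 3.5(133/9) = 4469/18.
Change in quantity: 4469/18 − 238.5 = 88/9.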